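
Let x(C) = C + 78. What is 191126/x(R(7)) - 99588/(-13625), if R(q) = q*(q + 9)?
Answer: 262301347/258875 ≈ 1013.2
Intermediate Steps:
R(q) = q*(9 + q)
x(C) = 78 + C
191126/x(R(7)) - 99588/(-13625) = 191126/(78 + 7*(9 + 7)) - 99588/(-13625) = 191126/(78 + 7*16) - 99588*(-1/13625) = 191126/(78 + 112) + 99588/13625 = 191126/190 + 99588/13625 = 191126*(1/190) + 99588/13625 = 95563/95 + 99588/13625 = 262301347/258875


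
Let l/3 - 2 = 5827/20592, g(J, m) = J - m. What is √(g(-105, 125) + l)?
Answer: I*√657103161/1716 ≈ 14.938*I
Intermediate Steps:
l = 47011/6864 (l = 6 + 3*(5827/20592) = 6 + 5827/6864 = 47011/6864 ≈ 6.8489)
√(g(-105, 125) + l) = √((-105 - 1*125) + 47011/6864) = √((-105 - 125) + 47011/6864) = √(-230 + 47011/6864) = √(-1531709/6864) = I*√657103161/1716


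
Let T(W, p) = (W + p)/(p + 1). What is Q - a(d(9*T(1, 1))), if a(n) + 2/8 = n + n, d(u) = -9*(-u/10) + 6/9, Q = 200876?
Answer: 12051523/60 ≈ 2.0086e+5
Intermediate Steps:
T(W, p) = (W + p)/(1 + p)
d(u) = ⅔ + 9*u/10 (d(u) = -(-9)*u/10 + 6*(⅑) = 9*u/10 + ⅔ = ⅔ + 9*u/10)
a(n) = -¼ + 2*n (a(n) = -¼ + (n + n) = -¼ + 2*n)
Q - a(d(9*T(1, 1))) = 200876 - (-¼ + 2*(⅔ + 9*(9*((1 + 1)/(1 + 1)))/10)) = 200876 - (-¼ + 2*(⅔ + 9*(9*(2/2))/10)) = 200876 - (-¼ + 2*(⅔ + 9*(9*((½)*2))/10)) = 200876 - (-¼ + 2*(⅔ + 9*(9*1)/10)) = 200876 - (-¼ + 2*(⅔ + (9/10)*9)) = 200876 - (-¼ + 2*(⅔ + 81/10)) = 200876 - (-¼ + 2*(263/30)) = 200876 - (-¼ + 263/15) = 200876 - 1*1037/60 = 200876 - 1037/60 = 12051523/60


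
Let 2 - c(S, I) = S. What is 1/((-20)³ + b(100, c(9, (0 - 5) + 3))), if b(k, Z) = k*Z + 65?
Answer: -1/8635 ≈ -0.00011581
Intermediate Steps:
c(S, I) = 2 - S
b(k, Z) = 65 + Z*k (b(k, Z) = Z*k + 65 = 65 + Z*k)
1/((-20)³ + b(100, c(9, (0 - 5) + 3))) = 1/((-20)³ + (65 + (2 - 1*9)*100)) = 1/(-8000 + (65 + (2 - 9)*100)) = 1/(-8000 + (65 - 7*100)) = 1/(-8000 + (65 - 700)) = 1/(-8000 - 635) = 1/(-8635) = -1/8635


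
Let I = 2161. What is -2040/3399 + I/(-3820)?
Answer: -5046013/4328060 ≈ -1.1659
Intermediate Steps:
-2040/3399 + I/(-3820) = -2040/3399 + 2161/(-3820) = -2040*1/3399 + 2161*(-1/3820) = -680/1133 - 2161/3820 = -5046013/4328060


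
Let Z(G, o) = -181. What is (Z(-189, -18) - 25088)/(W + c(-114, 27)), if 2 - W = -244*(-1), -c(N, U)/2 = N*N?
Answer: 25269/26234 ≈ 0.96322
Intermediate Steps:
c(N, U) = -2*N² (c(N, U) = -2*N*N = -2*N²)
W = -242 (W = 2 - (-244)*(-1) = 2 - 1*244 = 2 - 244 = -242)
(Z(-189, -18) - 25088)/(W + c(-114, 27)) = (-181 - 25088)/(-242 - 2*(-114)²) = -25269/(-242 - 2*12996) = -25269/(-242 - 25992) = -25269/(-26234) = -25269*(-1/26234) = 25269/26234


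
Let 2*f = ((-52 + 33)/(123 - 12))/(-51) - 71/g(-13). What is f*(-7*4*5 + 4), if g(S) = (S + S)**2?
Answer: 389087/56277 ≈ 6.9138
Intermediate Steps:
g(S) = 4*S**2 (g(S) = (2*S)**2 = 4*S**2)
f = -389087/7653672 (f = (((-52 + 33)/(123 - 12))/(-51) - 71/(4*(-13)**2))/2 = (-19/111*(-1/51) - 71/(4*169))/2 = (-19*1/111*(-1/51) - 71/676)/2 = (-19/111*(-1/51) - 71*1/676)/2 = (19/5661 - 71/676)/2 = (1/2)*(-389087/3826836) = -389087/7653672 ≈ -0.050837)
f*(-7*4*5 + 4) = -389087*(-7*4*5 + 4)/7653672 = -389087*(-28*5 + 4)/7653672 = -389087*(-140 + 4)/7653672 = -389087/7653672*(-136) = 389087/56277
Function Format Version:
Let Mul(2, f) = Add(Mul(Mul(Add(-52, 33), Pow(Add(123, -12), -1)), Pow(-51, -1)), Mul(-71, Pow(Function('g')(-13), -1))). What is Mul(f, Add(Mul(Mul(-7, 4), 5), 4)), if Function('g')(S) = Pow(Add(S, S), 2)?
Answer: Rational(389087, 56277) ≈ 6.9138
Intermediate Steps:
Function('g')(S) = Mul(4, Pow(S, 2)) (Function('g')(S) = Pow(Mul(2, S), 2) = Mul(4, Pow(S, 2)))
f = Rational(-389087, 7653672) (f = Mul(Rational(1, 2), Add(Mul(Mul(Add(-52, 33), Pow(Add(123, -12), -1)), Pow(-51, -1)), Mul(-71, Pow(Mul(4, Pow(-13, 2)), -1)))) = Mul(Rational(1, 2), Add(Mul(Mul(-19, Pow(111, -1)), Rational(-1, 51)), Mul(-71, Pow(Mul(4, 169), -1)))) = Mul(Rational(1, 2), Add(Mul(Mul(-19, Rational(1, 111)), Rational(-1, 51)), Mul(-71, Pow(676, -1)))) = Mul(Rational(1, 2), Add(Mul(Rational(-19, 111), Rational(-1, 51)), Mul(-71, Rational(1, 676)))) = Mul(Rational(1, 2), Add(Rational(19, 5661), Rational(-71, 676))) = Mul(Rational(1, 2), Rational(-389087, 3826836)) = Rational(-389087, 7653672) ≈ -0.050837)
Mul(f, Add(Mul(Mul(-7, 4), 5), 4)) = Mul(Rational(-389087, 7653672), Add(Mul(Mul(-7, 4), 5), 4)) = Mul(Rational(-389087, 7653672), Add(Mul(-28, 5), 4)) = Mul(Rational(-389087, 7653672), Add(-140, 4)) = Mul(Rational(-389087, 7653672), -136) = Rational(389087, 56277)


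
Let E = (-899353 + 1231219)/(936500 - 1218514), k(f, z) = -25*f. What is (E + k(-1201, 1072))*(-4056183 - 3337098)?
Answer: -303883175136534/1369 ≈ -2.2197e+11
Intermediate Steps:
E = -1611/1369 (E = 331866/(-282014) = 331866*(-1/282014) = -1611/1369 ≈ -1.1768)
(E + k(-1201, 1072))*(-4056183 - 3337098) = (-1611/1369 - 25*(-1201))*(-4056183 - 3337098) = (-1611/1369 + 30025)*(-7393281) = (41102614/1369)*(-7393281) = -303883175136534/1369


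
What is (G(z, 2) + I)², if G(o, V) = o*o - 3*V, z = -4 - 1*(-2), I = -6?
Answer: 64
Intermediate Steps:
z = -2 (z = -4 + 2 = -2)
G(o, V) = o² - 3*V
(G(z, 2) + I)² = (((-2)² - 3*2) - 6)² = ((4 - 6) - 6)² = (-2 - 6)² = (-8)² = 64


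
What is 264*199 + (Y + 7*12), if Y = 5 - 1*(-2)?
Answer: 52627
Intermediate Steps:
Y = 7 (Y = 5 + 2 = 7)
264*199 + (Y + 7*12) = 264*199 + (7 + 7*12) = 52536 + (7 + 84) = 52536 + 91 = 52627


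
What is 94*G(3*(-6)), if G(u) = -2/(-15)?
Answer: 188/15 ≈ 12.533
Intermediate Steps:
G(u) = 2/15 (G(u) = -2*(-1/15) = 2/15)
94*G(3*(-6)) = 94*(2/15) = 188/15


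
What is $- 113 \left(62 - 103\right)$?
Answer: $4633$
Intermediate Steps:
$- 113 \left(62 - 103\right) = \left(-113\right) \left(-41\right) = 4633$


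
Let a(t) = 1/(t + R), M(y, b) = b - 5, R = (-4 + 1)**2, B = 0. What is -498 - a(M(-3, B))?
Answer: -1993/4 ≈ -498.25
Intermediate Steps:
R = 9 (R = (-3)**2 = 9)
M(y, b) = -5 + b
a(t) = 1/(9 + t) (a(t) = 1/(t + 9) = 1/(9 + t))
-498 - a(M(-3, B)) = -498 - 1/(9 + (-5 + 0)) = -498 - 1/(9 - 5) = -498 - 1/4 = -1993/4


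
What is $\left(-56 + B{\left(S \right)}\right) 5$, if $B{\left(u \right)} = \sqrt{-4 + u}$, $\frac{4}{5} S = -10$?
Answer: $-280 + \frac{5 i \sqrt{66}}{2} \approx -280.0 + 20.31 i$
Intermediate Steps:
$S = - \frac{25}{2}$ ($S = \frac{5}{4} \left(-10\right) = - \frac{25}{2} \approx -12.5$)
$\left(-56 + B{\left(S \right)}\right) 5 = \left(-56 + \sqrt{-4 - \frac{25}{2}}\right) 5 = \left(-56 + \sqrt{- \frac{33}{2}}\right) 5 = \left(-56 + \frac{i \sqrt{66}}{2}\right) 5 = -280 + \frac{5 i \sqrt{66}}{2}$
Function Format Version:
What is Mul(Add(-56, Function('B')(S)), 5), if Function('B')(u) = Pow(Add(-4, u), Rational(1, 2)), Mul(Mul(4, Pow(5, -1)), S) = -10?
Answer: Add(-280, Mul(Rational(5, 2), I, Pow(66, Rational(1, 2)))) ≈ Add(-280.00, Mul(20.310, I))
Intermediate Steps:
S = Rational(-25, 2) (S = Mul(Rational(5, 4), -10) = Rational(-25, 2) ≈ -12.500)
Mul(Add(-56, Function('B')(S)), 5) = Mul(Add(-56, Pow(Add(-4, Rational(-25, 2)), Rational(1, 2))), 5) = Mul(Add(-56, Pow(Rational(-33, 2), Rational(1, 2))), 5) = Mul(Add(-56, Mul(Rational(1, 2), I, Pow(66, Rational(1, 2)))), 5) = Add(-280, Mul(Rational(5, 2), I, Pow(66, Rational(1, 2))))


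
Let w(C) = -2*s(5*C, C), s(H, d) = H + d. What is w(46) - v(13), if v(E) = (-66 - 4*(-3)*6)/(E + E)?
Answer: -7179/13 ≈ -552.23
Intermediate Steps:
v(E) = 3/E (v(E) = (-66 + 12*6)/((2*E)) = (-66 + 72)*(1/(2*E)) = 6*(1/(2*E)) = 3/E)
w(C) = -12*C (w(C) = -2*(5*C + C) = -12*C)
w(46) - v(13) = -12*46 - 3/13 = -552 - 3/13 = -7179/13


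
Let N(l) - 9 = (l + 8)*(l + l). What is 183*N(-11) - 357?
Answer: 13368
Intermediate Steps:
N(l) = 9 + 2*l*(8 + l) (N(l) = 9 + (l + 8)*(l + l) = 9 + (8 + l)*(2*l) = 9 + 2*l*(8 + l))
183*N(-11) - 357 = 183*(9 + 2*(-11)**2 + 16*(-11)) - 357 = 183*(9 + 2*121 - 176) - 357 = 183*(9 + 242 - 176) - 357 = 183*75 - 357 = 13725 - 357 = 13368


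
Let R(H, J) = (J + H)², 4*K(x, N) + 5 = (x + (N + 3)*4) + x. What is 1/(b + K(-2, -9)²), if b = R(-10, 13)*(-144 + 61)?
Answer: -16/10863 ≈ -0.0014729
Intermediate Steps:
K(x, N) = 7/4 + N + x/2 (K(x, N) = -5/4 + ((x + (N + 3)*4) + x)/4 = -5/4 + ((x + (3 + N)*4) + x)/4 = -5/4 + ((x + (12 + 4*N)) + x)/4 = -5/4 + ((12 + x + 4*N) + x)/4 = -5/4 + (12 + 2*x + 4*N)/4 = -5/4 + (3 + N + x/2) = 7/4 + N + x/2)
R(H, J) = (H + J)²
b = -747 (b = (-10 + 13)²*(-144 + 61) = 3²*(-83) = 9*(-83) = -747)
1/(b + K(-2, -9)²) = 1/(-747 + (7/4 - 9 + (½)*(-2))²) = 1/(-747 + (7/4 - 9 - 1)²) = 1/(-747 + (-33/4)²) = 1/(-747 + 1089/16) = 1/(-10863/16) = -16/10863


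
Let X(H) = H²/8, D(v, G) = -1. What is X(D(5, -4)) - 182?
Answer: -1455/8 ≈ -181.88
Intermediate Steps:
X(H) = H²/8 (X(H) = H²*(⅛) = H²/8)
X(D(5, -4)) - 182 = (⅛)*(-1)² - 182 = (⅛)*1 - 182 = ⅛ - 182 = -1455/8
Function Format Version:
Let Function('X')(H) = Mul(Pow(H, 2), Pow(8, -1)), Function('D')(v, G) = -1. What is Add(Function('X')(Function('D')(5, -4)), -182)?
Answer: Rational(-1455, 8) ≈ -181.88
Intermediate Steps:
Function('X')(H) = Mul(Rational(1, 8), Pow(H, 2)) (Function('X')(H) = Mul(Pow(H, 2), Rational(1, 8)) = Mul(Rational(1, 8), Pow(H, 2)))
Add(Function('X')(Function('D')(5, -4)), -182) = Add(Mul(Rational(1, 8), Pow(-1, 2)), -182) = Add(Mul(Rational(1, 8), 1), -182) = Add(Rational(1, 8), -182) = Rational(-1455, 8)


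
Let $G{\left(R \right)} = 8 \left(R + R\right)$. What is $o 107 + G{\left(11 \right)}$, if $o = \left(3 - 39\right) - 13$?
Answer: $-5067$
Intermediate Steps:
$o = -49$ ($o = -36 - 13 = -49$)
$G{\left(R \right)} = 16 R$ ($G{\left(R \right)} = 8 \cdot 2 R = 16 R$)
$o 107 + G{\left(11 \right)} = \left(-49\right) 107 + 16 \cdot 11 = -5243 + 176 = -5067$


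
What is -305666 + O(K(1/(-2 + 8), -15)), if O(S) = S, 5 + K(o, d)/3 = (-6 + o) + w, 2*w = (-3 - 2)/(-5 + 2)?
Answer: -305696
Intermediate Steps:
w = ⅚ (w = ((-3 - 2)/(-5 + 2))/2 = (-5/(-3))/2 = (-5*(-⅓))/2 = (½)*(5/3) = ⅚ ≈ 0.83333)
K(o, d) = -61/2 + 3*o (K(o, d) = -15 + 3*((-6 + o) + ⅚) = -15 + 3*(-31/6 + o) = -15 + (-31/2 + 3*o) = -61/2 + 3*o)
-305666 + O(K(1/(-2 + 8), -15)) = -305666 + (-61/2 + 3/(-2 + 8)) = -305666 + (-61/2 + 3/6) = -305666 + (-61/2 + 3*(⅙)) = -305666 + (-61/2 + ½) = -305666 - 30 = -305696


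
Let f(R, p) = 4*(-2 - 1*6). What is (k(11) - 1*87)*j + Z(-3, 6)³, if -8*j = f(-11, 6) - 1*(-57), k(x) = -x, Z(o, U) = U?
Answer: 2089/4 ≈ 522.25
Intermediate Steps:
f(R, p) = -32 (f(R, p) = 4*(-2 - 6) = 4*(-8) = -32)
j = -25/8 (j = -(-32 - 1*(-57))/8 = -(-32 + 57)/8 = -⅛*25 = -25/8 ≈ -3.1250)
(k(11) - 1*87)*j + Z(-3, 6)³ = (-1*11 - 1*87)*(-25/8) + 6³ = (-11 - 87)*(-25/8) + 216 = -98*(-25/8) + 216 = 1225/4 + 216 = 2089/4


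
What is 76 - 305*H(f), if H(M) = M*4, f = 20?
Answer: -24324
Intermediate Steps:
H(M) = 4*M
76 - 305*H(f) = 76 - 1220*20 = 76 - 305*80 = 76 - 24400 = -24324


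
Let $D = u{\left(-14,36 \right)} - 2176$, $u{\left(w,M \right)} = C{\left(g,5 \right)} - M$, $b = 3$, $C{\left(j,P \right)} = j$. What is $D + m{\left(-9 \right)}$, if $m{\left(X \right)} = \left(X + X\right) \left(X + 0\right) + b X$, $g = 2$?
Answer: $-2075$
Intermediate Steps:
$u{\left(w,M \right)} = 2 - M$
$m{\left(X \right)} = 2 X^{2} + 3 X$ ($m{\left(X \right)} = \left(X + X\right) \left(X + 0\right) + 3 X = 2 X X + 3 X = 2 X^{2} + 3 X$)
$D = -2210$ ($D = \left(2 - 36\right) - 2176 = -34 - 2176 = -2210$)
$D + m{\left(-9 \right)} = -2210 - 9 \left(3 + 2 \left(-9\right)\right) = -2210 - 9 \left(3 - 18\right) = -2210 - -135 = -2210 + 135 = -2075$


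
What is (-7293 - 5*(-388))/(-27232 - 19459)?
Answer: 5353/46691 ≈ 0.11465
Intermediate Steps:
(-7293 - 5*(-388))/(-27232 - 19459) = (-7293 + 1940)/(-46691) = -5353*(-1/46691) = 5353/46691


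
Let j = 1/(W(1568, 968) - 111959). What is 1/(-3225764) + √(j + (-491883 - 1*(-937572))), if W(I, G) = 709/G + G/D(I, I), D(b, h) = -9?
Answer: -1/3225764 + 3*√47203207483915895942353/976317451 ≈ 667.60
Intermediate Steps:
W(I, G) = 709/G - G/9 (W(I, G) = 709/G + G/(-9) = 709/G + G*(-⅑) = 709/G - G/9)
j = -8712/976317451 (j = 1/((709/968 - ⅑*968) - 111959) = 1/((709*(1/968) - 968/9) - 111959) = 1/((709/968 - 968/9) - 111959) = 1/(-930643/8712 - 111959) = 1/(-976317451/8712) = -8712/976317451 ≈ -8.9233e-6)
1/(-3225764) + √(j + (-491883 - 1*(-937572))) = 1/(-3225764) + √(-8712/976317451 + (-491883 - 1*(-937572))) = -1/3225764 + √(-8712/976317451 + (-491883 + 937572)) = -1/3225764 + √(-8712/976317451 + 445689) = -1/3225764 + √(435133948410027/976317451) = -1/3225764 + 3*√47203207483915895942353/976317451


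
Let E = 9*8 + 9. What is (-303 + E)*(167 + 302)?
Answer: -104118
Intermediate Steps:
E = 81 (E = 72 + 9 = 81)
(-303 + E)*(167 + 302) = (-303 + 81)*(167 + 302) = -222*469 = -104118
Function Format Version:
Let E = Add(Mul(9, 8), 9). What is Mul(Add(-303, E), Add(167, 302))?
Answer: -104118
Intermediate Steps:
E = 81 (E = Add(72, 9) = 81)
Mul(Add(-303, E), Add(167, 302)) = Mul(Add(-303, 81), Add(167, 302)) = Mul(-222, 469) = -104118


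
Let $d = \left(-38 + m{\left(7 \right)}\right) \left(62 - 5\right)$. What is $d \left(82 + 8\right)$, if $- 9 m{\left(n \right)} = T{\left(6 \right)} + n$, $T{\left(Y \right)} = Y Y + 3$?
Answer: $-221160$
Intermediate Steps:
$T{\left(Y \right)} = 3 + Y^{2}$ ($T{\left(Y \right)} = Y^{2} + 3 = 3 + Y^{2}$)
$m{\left(n \right)} = - \frac{13}{3} - \frac{n}{9}$ ($m{\left(n \right)} = - \frac{\left(3 + 6^{2}\right) + n}{9} = - \frac{\left(3 + 36\right) + n}{9} = - \frac{39 + n}{9} = - \frac{13}{3} - \frac{n}{9}$)
$d = - \frac{7372}{3}$ ($d = \left(-38 - \frac{46}{9}\right) \left(62 - 5\right) = \left(-38 - \frac{46}{9}\right) 57 = \left(- \frac{388}{9}\right) 57 = - \frac{7372}{3} \approx -2457.3$)
$d \left(82 + 8\right) = - \frac{7372 \left(82 + 8\right)}{3} = \left(- \frac{7372}{3}\right) 90 = -221160$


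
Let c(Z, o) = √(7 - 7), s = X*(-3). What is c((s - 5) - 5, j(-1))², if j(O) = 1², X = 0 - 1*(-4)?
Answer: 0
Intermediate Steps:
X = 4 (X = 0 + 4 = 4)
j(O) = 1
s = -12 (s = 4*(-3) = -12)
c(Z, o) = 0 (c(Z, o) = √0 = 0)
c((s - 5) - 5, j(-1))² = 0² = 0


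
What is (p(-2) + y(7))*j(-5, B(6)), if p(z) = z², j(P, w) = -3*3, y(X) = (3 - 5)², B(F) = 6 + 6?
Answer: -72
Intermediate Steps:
B(F) = 12
y(X) = 4 (y(X) = (-2)² = 4)
j(P, w) = -9
(p(-2) + y(7))*j(-5, B(6)) = ((-2)² + 4)*(-9) = (4 + 4)*(-9) = 8*(-9) = -72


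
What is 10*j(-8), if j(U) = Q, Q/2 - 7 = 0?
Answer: 140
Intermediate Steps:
Q = 14 (Q = 14 + 2*0 = 14 + 0 = 14)
j(U) = 14
10*j(-8) = 10*14 = 140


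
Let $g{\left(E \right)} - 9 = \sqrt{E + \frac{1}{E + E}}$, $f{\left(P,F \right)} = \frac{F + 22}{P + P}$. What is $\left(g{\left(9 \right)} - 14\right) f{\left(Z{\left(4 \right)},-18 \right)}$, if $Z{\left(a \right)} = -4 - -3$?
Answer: $10 - \frac{\sqrt{326}}{3} \approx 3.9815$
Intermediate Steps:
$Z{\left(a \right)} = -1$ ($Z{\left(a \right)} = -4 + 3 = -1$)
$f{\left(P,F \right)} = \frac{22 + F}{2 P}$
$g{\left(E \right)} = 9 + \sqrt{E + \frac{1}{2 E}}$ ($g{\left(E \right)} = 9 + \sqrt{E + \frac{1}{E + E}} = 9 + \sqrt{E + \frac{1}{2 E}}$)
$\left(g{\left(9 \right)} - 14\right) f{\left(Z{\left(4 \right)},-18 \right)} = \left(\left(9 + \frac{\sqrt{\frac{2}{9} + 4 \cdot 9}}{2}\right) - 14\right) \frac{22 - 18}{2 \left(-1\right)} = \left(\left(9 + \frac{\sqrt{2 \cdot \frac{1}{9} + 36}}{2}\right) - 14\right) \frac{1}{2} \left(-1\right) 4 = \left(\left(9 + \frac{\sqrt{\frac{2}{9} + 36}}{2}\right) - 14\right) \left(-2\right) = \left(\left(9 + \frac{\sqrt{\frac{326}{9}}}{2}\right) - 14\right) \left(-2\right) = \left(\left(9 + \frac{\frac{1}{3} \sqrt{326}}{2}\right) - 14\right) \left(-2\right) = \left(\left(9 + \frac{\sqrt{326}}{6}\right) - 14\right) \left(-2\right) = \left(-5 + \frac{\sqrt{326}}{6}\right) \left(-2\right) = 10 - \frac{\sqrt{326}}{3}$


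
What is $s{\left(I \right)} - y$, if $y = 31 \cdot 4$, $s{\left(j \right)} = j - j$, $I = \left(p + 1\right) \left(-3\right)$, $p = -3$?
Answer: $-124$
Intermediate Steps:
$I = 6$ ($I = \left(-3 + 1\right) \left(-3\right) = \left(-2\right) \left(-3\right) = 6$)
$s{\left(j \right)} = 0$
$y = 124$
$s{\left(I \right)} - y = 0 - 124 = -124$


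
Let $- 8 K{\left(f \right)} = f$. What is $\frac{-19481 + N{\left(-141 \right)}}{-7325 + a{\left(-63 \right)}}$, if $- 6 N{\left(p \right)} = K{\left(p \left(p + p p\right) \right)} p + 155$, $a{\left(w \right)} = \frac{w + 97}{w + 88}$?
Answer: $- \frac{2446966325}{2197092} \approx -1113.7$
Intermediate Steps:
$K{\left(f \right)} = - \frac{f}{8}$
$a{\left(w \right)} = \frac{97 + w}{88 + w}$
$N{\left(p \right)} = - \frac{155}{6} + \frac{p^{2} \left(p + p^{2}\right)}{48}$ ($N{\left(p \right)} = - \frac{- \frac{p \left(p + p p\right)}{8} p + 155}{6} = - \frac{- \frac{p \left(p + p^{2}\right)}{8} p + 155}{6} = - \frac{- \frac{p^{2} \left(p + p^{2}\right)}{8} + 155}{6} = - \frac{155 - \frac{p^{2} \left(p + p^{2}\right)}{8}}{6} = - \frac{155}{6} + \frac{p^{2} \left(p + p^{2}\right)}{48}$)
$\frac{-19481 + N{\left(-141 \right)}}{-7325 + a{\left(-63 \right)}} = \frac{-19481 - \left(\frac{155}{6} - \frac{\left(-141\right)^{3} \left(1 - 141\right)}{48}\right)}{-7325 + \frac{97 - 63}{88 - 63}} = \frac{-19481 - \left(\frac{155}{6} + \frac{934407}{16} \left(-140\right)\right)}{-7325 + \frac{1}{25} \cdot 34} = \frac{-19481 + \left(- \frac{155}{6} + \frac{32704245}{4}\right)}{-7325 + \frac{1}{25} \cdot 34} = \frac{-19481 + \frac{98112425}{12}}{-7325 + \frac{34}{25}} = \frac{97878653}{12 \left(- \frac{183091}{25}\right)} = \frac{97878653}{12} \left(- \frac{25}{183091}\right) = - \frac{2446966325}{2197092}$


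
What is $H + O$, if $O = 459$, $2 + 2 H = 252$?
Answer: $584$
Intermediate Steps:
$H = 125$ ($H = -1 + \frac{1}{2} \cdot 252 = -1 + 126 = 125$)
$H + O = 125 + 459 = 584$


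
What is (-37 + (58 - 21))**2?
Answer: 0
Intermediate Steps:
(-37 + (58 - 21))**2 = (-37 + 37)**2 = 0**2 = 0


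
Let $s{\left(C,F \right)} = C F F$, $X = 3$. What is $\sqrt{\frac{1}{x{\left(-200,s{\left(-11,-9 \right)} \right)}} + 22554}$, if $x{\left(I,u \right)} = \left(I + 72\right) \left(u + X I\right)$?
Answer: $\frac{\sqrt{12835678434726}}{23856} \approx 150.18$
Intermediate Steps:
$s{\left(C,F \right)} = C F^{2}$
$x{\left(I,u \right)} = \left(72 + I\right) \left(u + 3 I\right)$ ($x{\left(I,u \right)} = \left(I + 72\right) \left(u + 3 I\right) = \left(72 + I\right) \left(u + 3 I\right)$)
$\sqrt{\frac{1}{x{\left(-200,s{\left(-11,-9 \right)} \right)}} + 22554} = \sqrt{\frac{1}{3 \left(-200\right)^{2} + 72 \left(- 11 \left(-9\right)^{2}\right) + 216 \left(-200\right) - 200 \left(- 11 \left(-9\right)^{2}\right)} + 22554} = \sqrt{\frac{1}{3 \cdot 40000 + 72 \left(\left(-11\right) 81\right) - 43200 - 200 \left(\left(-11\right) 81\right)} + 22554} = \sqrt{\frac{1}{120000 + 72 \left(-891\right) - 43200 - -178200} + 22554} = \sqrt{\frac{1}{120000 - 64152 - 43200 + 178200} + 22554} = \sqrt{\frac{1}{190848} + 22554} = \sqrt{\frac{4304385793}{190848}} = \frac{\sqrt{12835678434726}}{23856}$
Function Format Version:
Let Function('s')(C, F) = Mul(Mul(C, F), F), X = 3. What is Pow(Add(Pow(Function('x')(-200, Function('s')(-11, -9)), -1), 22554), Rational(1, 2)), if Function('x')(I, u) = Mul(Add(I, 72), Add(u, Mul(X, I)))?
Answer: Mul(Rational(1, 23856), Pow(12835678434726, Rational(1, 2))) ≈ 150.18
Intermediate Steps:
Function('s')(C, F) = Mul(C, Pow(F, 2))
Function('x')(I, u) = Mul(Add(72, I), Add(u, Mul(3, I))) (Function('x')(I, u) = Mul(Add(I, 72), Add(u, Mul(3, I))) = Mul(Add(72, I), Add(u, Mul(3, I))))
Pow(Add(Pow(Function('x')(-200, Function('s')(-11, -9)), -1), 22554), Rational(1, 2)) = Pow(Add(Pow(Add(Mul(3, Pow(-200, 2)), Mul(72, Mul(-11, Pow(-9, 2))), Mul(216, -200), Mul(-200, Mul(-11, Pow(-9, 2)))), -1), 22554), Rational(1, 2)) = Pow(Add(Pow(Add(Mul(3, 40000), Mul(72, Mul(-11, 81)), -43200, Mul(-200, Mul(-11, 81))), -1), 22554), Rational(1, 2)) = Pow(Add(Pow(Add(120000, Mul(72, -891), -43200, Mul(-200, -891)), -1), 22554), Rational(1, 2)) = Pow(Add(Pow(Add(120000, -64152, -43200, 178200), -1), 22554), Rational(1, 2)) = Pow(Add(Pow(190848, -1), 22554), Rational(1, 2)) = Pow(Add(Rational(1, 190848), 22554), Rational(1, 2)) = Pow(Rational(4304385793, 190848), Rational(1, 2)) = Mul(Rational(1, 23856), Pow(12835678434726, Rational(1, 2)))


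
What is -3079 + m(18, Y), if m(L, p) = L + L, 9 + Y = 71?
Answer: -3043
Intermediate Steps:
Y = 62 (Y = -9 + 71 = 62)
m(L, p) = 2*L
-3079 + m(18, Y) = -3079 + 2*18 = -3079 + 36 = -3043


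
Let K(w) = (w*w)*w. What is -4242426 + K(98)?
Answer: -3301234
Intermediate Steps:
K(w) = w**3 (K(w) = w**2*w = w**3)
-4242426 + K(98) = -4242426 + 98**3 = -4242426 + 941192 = -3301234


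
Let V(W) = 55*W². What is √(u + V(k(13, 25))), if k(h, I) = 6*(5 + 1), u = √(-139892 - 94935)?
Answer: √(71280 + I*√234827) ≈ 266.98 + 0.9075*I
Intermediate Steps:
u = I*√234827 (u = √(-234827) = I*√234827 ≈ 484.59*I)
k(h, I) = 36 (k(h, I) = 6*6 = 36)
√(u + V(k(13, 25))) = √(I*√234827 + 55*36²) = √(I*√234827 + 55*1296) = √(I*√234827 + 71280) = √(71280 + I*√234827)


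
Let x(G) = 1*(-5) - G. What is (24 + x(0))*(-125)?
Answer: -2375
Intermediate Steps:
x(G) = -5 - G
(24 + x(0))*(-125) = (24 + (-5 - 1*0))*(-125) = (24 + (-5 + 0))*(-125) = (24 - 5)*(-125) = 19*(-125) = -2375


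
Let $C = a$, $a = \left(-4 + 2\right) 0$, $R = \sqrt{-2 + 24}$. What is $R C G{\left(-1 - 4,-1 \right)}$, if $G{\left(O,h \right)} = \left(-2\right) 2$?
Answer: $0$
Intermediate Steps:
$G{\left(O,h \right)} = -4$
$R = \sqrt{22} \approx 4.6904$
$a = 0$ ($a = \left(-2\right) 0 = 0$)
$C = 0$
$R C G{\left(-1 - 4,-1 \right)} = \sqrt{22} \cdot 0 \left(-4\right) = 0 \left(-4\right) = 0$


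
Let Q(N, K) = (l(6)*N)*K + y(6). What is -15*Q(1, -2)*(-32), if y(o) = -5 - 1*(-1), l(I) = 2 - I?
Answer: 1920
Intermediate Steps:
y(o) = -4 (y(o) = -5 + 1 = -4)
Q(N, K) = -4 - 4*K*N (Q(N, K) = ((2 - 1*6)*N)*K - 4 = ((2 - 6)*N)*K - 4 = (-4*N)*K - 4 = -4*K*N - 4 = -4 - 4*K*N)
-15*Q(1, -2)*(-32) = -15*(-4 - 4*(-2)*1)*(-32) = -15*(-4 + 8)*(-32) = -15*4*(-32) = -60*(-32) = 1920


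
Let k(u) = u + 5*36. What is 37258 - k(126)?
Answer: 36952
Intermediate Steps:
k(u) = 180 + u (k(u) = u + 180 = 180 + u)
37258 - k(126) = 37258 - (180 + 126) = 37258 - 1*306 = 37258 - 306 = 36952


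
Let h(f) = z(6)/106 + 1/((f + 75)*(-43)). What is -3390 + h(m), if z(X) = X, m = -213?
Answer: -1066143925/314502 ≈ -3389.9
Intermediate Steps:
h(f) = 3/53 - 1/(43*(75 + f)) (h(f) = 6/106 + 1/((f + 75)*(-43)) = 6*(1/106) - 1/43/(75 + f) = 3/53 - 1/(43*(75 + f)))
-3390 + h(m) = -3390 + (9622 + 129*(-213))/(2279*(75 - 213)) = -3390 + (1/2279)*(9622 - 27477)/(-138) = -3390 + (1/2279)*(-1/138)*(-17855) = -3390 + 17855/314502 = -1066143925/314502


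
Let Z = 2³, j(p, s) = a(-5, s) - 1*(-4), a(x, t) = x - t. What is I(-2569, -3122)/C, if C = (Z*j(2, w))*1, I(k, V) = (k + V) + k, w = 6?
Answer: 295/2 ≈ 147.50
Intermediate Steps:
j(p, s) = -1 - s (j(p, s) = (-5 - s) - 1*(-4) = (-5 - s) + 4 = -1 - s)
I(k, V) = V + 2*k (I(k, V) = (V + k) + k = V + 2*k)
Z = 8
C = -56 (C = (8*(-1 - 1*6))*1 = (8*(-1 - 6))*1 = (8*(-7))*1 = -56*1 = -56)
I(-2569, -3122)/C = (-3122 + 2*(-2569))/(-56) = (-3122 - 5138)*(-1/56) = -8260*(-1/56) = 295/2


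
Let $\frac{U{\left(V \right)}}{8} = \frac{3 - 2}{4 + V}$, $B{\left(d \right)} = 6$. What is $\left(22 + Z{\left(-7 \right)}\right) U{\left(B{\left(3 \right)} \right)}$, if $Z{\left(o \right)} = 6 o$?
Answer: $-16$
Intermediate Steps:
$U{\left(V \right)} = \frac{8}{4 + V}$ ($U{\left(V \right)} = 8 \frac{3 - 2}{4 + V} = 8 \cdot 1 \frac{1}{4 + V} = \frac{8}{4 + V}$)
$\left(22 + Z{\left(-7 \right)}\right) U{\left(B{\left(3 \right)} \right)} = \left(22 + 6 \left(-7\right)\right) \frac{8}{4 + 6} = \left(22 - 42\right) \frac{8}{10} = - 20 \cdot 8 \cdot \frac{1}{10} = \left(-20\right) \frac{4}{5} = -16$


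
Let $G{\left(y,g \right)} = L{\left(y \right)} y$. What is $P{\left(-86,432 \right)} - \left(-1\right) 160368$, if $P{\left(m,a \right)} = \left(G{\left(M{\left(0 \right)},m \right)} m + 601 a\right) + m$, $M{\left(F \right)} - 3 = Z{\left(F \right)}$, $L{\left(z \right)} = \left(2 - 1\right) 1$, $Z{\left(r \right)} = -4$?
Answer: $420000$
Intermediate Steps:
$L{\left(z \right)} = 1$ ($L{\left(z \right)} = 1 \cdot 1 = 1$)
$M{\left(F \right)} = -1$ ($M{\left(F \right)} = 3 - 4 = -1$)
$G{\left(y,g \right)} = y$ ($G{\left(y,g \right)} = 1 y = y$)
$P{\left(m,a \right)} = 601 a$ ($P{\left(m,a \right)} = \left(- m + 601 a\right) + m = 601 a$)
$P{\left(-86,432 \right)} - \left(-1\right) 160368 = 601 \cdot 432 - \left(-1\right) 160368 = 259632 - -160368 = 259632 + 160368 = 420000$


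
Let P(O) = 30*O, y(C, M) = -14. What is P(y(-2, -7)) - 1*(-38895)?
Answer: 38475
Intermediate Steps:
P(y(-2, -7)) - 1*(-38895) = 30*(-14) - 1*(-38895) = -420 + 38895 = 38475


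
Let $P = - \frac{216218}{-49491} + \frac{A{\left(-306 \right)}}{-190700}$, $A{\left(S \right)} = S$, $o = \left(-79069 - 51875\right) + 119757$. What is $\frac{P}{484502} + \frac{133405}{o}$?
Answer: $- \frac{33890015687085721711}{2841931653811064100} \approx -11.925$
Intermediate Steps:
$o = -11187$ ($o = -130944 + 119757 = -11187$)
$P = \frac{20623958423}{4718966850}$ ($P = - \frac{216218}{-49491} - \frac{306}{-190700} = \left(-216218\right) \left(- \frac{1}{49491}\right) - - \frac{153}{95350} = \frac{216218}{49491} + \frac{153}{95350} = \frac{20623958423}{4718966850} \approx 4.3704$)
$\frac{P}{484502} + \frac{133405}{o} = \frac{20623958423}{4718966850 \cdot 484502} + \frac{133405}{-11187} = \frac{20623958423}{4718966850} \cdot \frac{1}{484502} + 133405 \left(- \frac{1}{11187}\right) = \frac{20623958423}{2286348876758700} - \frac{133405}{11187} = - \frac{33890015687085721711}{2841931653811064100}$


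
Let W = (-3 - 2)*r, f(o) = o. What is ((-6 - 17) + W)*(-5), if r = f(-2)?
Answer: 65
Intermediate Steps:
r = -2
W = 10 (W = (-3 - 2)*(-2) = -5*(-2) = 10)
((-6 - 17) + W)*(-5) = ((-6 - 17) + 10)*(-5) = (-23 + 10)*(-5) = -13*(-5) = 65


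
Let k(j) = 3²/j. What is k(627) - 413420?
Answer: -86404777/209 ≈ -4.1342e+5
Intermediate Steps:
k(j) = 9/j
k(627) - 413420 = 9/627 - 413420 = 9*(1/627) - 413420 = 3/209 - 413420 = -86404777/209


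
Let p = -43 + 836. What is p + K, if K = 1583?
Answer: 2376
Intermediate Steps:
p = 793
p + K = 793 + 1583 = 2376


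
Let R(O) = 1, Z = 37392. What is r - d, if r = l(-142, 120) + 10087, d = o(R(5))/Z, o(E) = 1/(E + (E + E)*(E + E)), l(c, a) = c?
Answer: 1859317199/186960 ≈ 9945.0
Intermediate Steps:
o(E) = 1/(E + 4*E²) (o(E) = 1/(E + (2*E)*(2*E)) = 1/(E + 4*E²))
d = 1/186960 (d = (1/(1*(1 + 4*1)))/37392 = (1/(1 + 4))*(1/37392) = (1/5)*(1/37392) = (1*(⅕))*(1/37392) = (⅕)*(1/37392) = 1/186960 ≈ 5.3487e-6)
r = 9945 (r = -142 + 10087 = 9945)
r - d = 9945 - 1*1/186960 = 9945 - 1/186960 = 1859317199/186960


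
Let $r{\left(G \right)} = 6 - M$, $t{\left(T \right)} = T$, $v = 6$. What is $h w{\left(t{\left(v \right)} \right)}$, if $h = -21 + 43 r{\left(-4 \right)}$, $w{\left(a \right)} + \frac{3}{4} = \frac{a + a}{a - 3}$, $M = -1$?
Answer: $910$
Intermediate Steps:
$r{\left(G \right)} = 7$ ($r{\left(G \right)} = 6 - -1 = 6 + 1 = 7$)
$w{\left(a \right)} = - \frac{3}{4} + \frac{2 a}{-3 + a}$ ($w{\left(a \right)} = - \frac{3}{4} + \frac{a + a}{a - 3} = - \frac{3}{4} + \frac{2 a}{-3 + a}$)
$h = 280$ ($h = -21 + 43 \cdot 7 = -21 + 301 = 280$)
$h w{\left(t{\left(v \right)} \right)} = 280 \frac{9 + 5 \cdot 6}{4 \left(-3 + 6\right)} = 280 \frac{9 + 30}{4 \cdot 3} = 280 \cdot \frac{1}{4} \cdot \frac{1}{3} \cdot 39 = 280 \cdot \frac{13}{4} = 910$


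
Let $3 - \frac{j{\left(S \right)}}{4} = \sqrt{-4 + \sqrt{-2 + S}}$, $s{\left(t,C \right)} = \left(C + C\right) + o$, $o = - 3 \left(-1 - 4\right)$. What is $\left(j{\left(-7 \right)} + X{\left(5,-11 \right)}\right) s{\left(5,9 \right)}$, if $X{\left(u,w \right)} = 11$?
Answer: $759 + \sqrt{2} \left(-66 - 198 i\right) \approx 665.66 - 280.01 i$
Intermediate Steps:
$o = 15$ ($o = \left(-3\right) \left(-5\right) = 15$)
$s{\left(t,C \right)} = 15 + 2 C$ ($s{\left(t,C \right)} = \left(C + C\right) + 15 = 2 C + 15 = 15 + 2 C$)
$j{\left(S \right)} = 12 - 4 \sqrt{-4 + \sqrt{-2 + S}}$
$\left(j{\left(-7 \right)} + X{\left(5,-11 \right)}\right) s{\left(5,9 \right)} = \left(\left(12 - 4 \sqrt{-4 + \sqrt{-2 - 7}}\right) + 11\right) \left(15 + 2 \cdot 9\right) = \left(\left(12 - 4 \sqrt{-4 + \sqrt{-9}}\right) + 11\right) \left(15 + 18\right) = \left(\left(12 - 4 \sqrt{-4 + 3 i}\right) + 11\right) 33 = \left(\left(12 - 4 \frac{3 \sqrt{2} \left(\frac{1}{3} + i\right)}{2}\right) + 11\right) 33 = \left(\left(12 - 6 \sqrt{2} \left(\frac{1}{3} + i\right)\right) + 11\right) 33 = \left(23 - 6 \sqrt{2} \left(\frac{1}{3} + i\right)\right) 33 = 759 - 198 \sqrt{2} \left(\frac{1}{3} + i\right)$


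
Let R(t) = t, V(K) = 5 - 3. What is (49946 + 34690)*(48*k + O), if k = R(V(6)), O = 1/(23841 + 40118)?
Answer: 519670541340/63959 ≈ 8.1251e+6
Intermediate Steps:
V(K) = 2
O = 1/63959 ≈ 1.5635e-5
k = 2
(49946 + 34690)*(48*k + O) = (49946 + 34690)*(48*2 + 1/63959) = 84636*(96 + 1/63959) = 84636*(6140065/63959) = 519670541340/63959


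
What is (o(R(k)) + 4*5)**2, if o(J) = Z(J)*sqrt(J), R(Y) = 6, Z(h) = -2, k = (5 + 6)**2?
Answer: 424 - 80*sqrt(6) ≈ 228.04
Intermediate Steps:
k = 121 (k = 11**2 = 121)
o(J) = -2*sqrt(J)
(o(R(k)) + 4*5)**2 = (-2*sqrt(6) + 4*5)**2 = (-2*sqrt(6) + 20)**2 = (20 - 2*sqrt(6))**2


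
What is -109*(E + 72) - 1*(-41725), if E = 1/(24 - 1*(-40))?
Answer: 2168019/64 ≈ 33875.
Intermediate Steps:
E = 1/64 (E = 1/(24 + 40) = 1/64 ≈ 0.015625)
-109*(E + 72) - 1*(-41725) = -109*(1/64 + 72) - 1*(-41725) = -109*4609/64 + 41725 = -502381/64 + 41725 = 2168019/64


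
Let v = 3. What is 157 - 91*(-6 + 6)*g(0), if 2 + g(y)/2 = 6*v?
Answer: 157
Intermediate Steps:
g(y) = 32 (g(y) = -4 + 2*(6*3) = -4 + 2*18 = -4 + 36 = 32)
157 - 91*(-6 + 6)*g(0) = 157 - 91*(-6 + 6)*32 = 157 - 0*32 = 157 - 91*0 = 157 + 0 = 157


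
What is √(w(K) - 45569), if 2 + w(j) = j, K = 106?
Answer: I*√45465 ≈ 213.23*I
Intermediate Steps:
w(j) = -2 + j
√(w(K) - 45569) = √((-2 + 106) - 45569) = √(104 - 45569) = √(-45465) = I*√45465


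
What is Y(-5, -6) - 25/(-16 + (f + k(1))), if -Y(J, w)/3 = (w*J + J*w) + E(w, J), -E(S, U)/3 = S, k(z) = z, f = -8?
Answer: -5357/23 ≈ -232.91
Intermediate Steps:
E(S, U) = -3*S
Y(J, w) = 9*w - 6*J*w (Y(J, w) = -3*((w*J + J*w) - 3*w) = -3*((J*w + J*w) - 3*w) = -3*(2*J*w - 3*w) = -3*(-3*w + 2*J*w) = 9*w - 6*J*w)
Y(-5, -6) - 25/(-16 + (f + k(1))) = 3*(-6)*(3 - 2*(-5)) - 25/(-16 + (-8 + 1)) = 3*(-6)*(3 + 10) - 25/(-16 - 7) = 3*(-6)*13 - 25/(-23) = -234 - 1/23*(-25) = -234 + 25/23 = -5357/23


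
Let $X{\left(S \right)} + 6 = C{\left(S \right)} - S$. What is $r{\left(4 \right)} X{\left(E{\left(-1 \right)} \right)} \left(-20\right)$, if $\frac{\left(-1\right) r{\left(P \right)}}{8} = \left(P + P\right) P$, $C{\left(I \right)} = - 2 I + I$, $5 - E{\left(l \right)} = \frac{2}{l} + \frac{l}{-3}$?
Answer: $- \frac{296960}{3} \approx -98987.0$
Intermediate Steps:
$E{\left(l \right)} = 5 - \frac{2}{l} + \frac{l}{3}$ ($E{\left(l \right)} = 5 - \left(\frac{2}{l} + \frac{l}{-3}\right) = 5 - \left(\frac{2}{l} + l \left(- \frac{1}{3}\right)\right) = 5 - \left(\frac{2}{l} - \frac{l}{3}\right) = 5 + \left(- \frac{2}{l} + \frac{l}{3}\right) = 5 - \frac{2}{l} + \frac{l}{3}$)
$C{\left(I \right)} = - I$
$X{\left(S \right)} = -6 - 2 S$
$r{\left(P \right)} = - 16 P^{2}$ ($r{\left(P \right)} = - 8 \left(P + P\right) P = - 8 \cdot 2 P P = - 8 \cdot 2 P^{2} = - 16 P^{2}$)
$r{\left(4 \right)} X{\left(E{\left(-1 \right)} \right)} \left(-20\right) = - 16 \cdot 4^{2} \left(-6 - 2 \left(5 - \frac{2}{-1} + \frac{1}{3} \left(-1\right)\right)\right) \left(-20\right) = \left(-16\right) 16 \left(-6 - 2 \left(5 - -2 - \frac{1}{3}\right)\right) \left(-20\right) = - 256 \left(-6 - 2 \left(5 + 2 - \frac{1}{3}\right)\right) \left(-20\right) = - 256 \left(-6 - \frac{40}{3}\right) \left(-20\right) = \left(-256\right) \left(- \frac{58}{3}\right) \left(-20\right) = \frac{14848}{3} \left(-20\right) = - \frac{296960}{3}$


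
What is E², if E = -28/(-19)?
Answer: 784/361 ≈ 2.1717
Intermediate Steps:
E = 28/19 (E = -28*(-1/19) = 28/19 ≈ 1.4737)
E² = (28/19)² = 784/361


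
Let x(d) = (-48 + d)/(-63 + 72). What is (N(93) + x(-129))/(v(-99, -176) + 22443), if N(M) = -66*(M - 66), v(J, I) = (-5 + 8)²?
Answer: -5405/67356 ≈ -0.080245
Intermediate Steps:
v(J, I) = 9 (v(J, I) = 3² = 9)
N(M) = 4356 - 66*M (N(M) = -66*(-66 + M) = 4356 - 66*M)
x(d) = -16/3 + d/9 (x(d) = (-48 + d)/9 = (-48 + d)*(⅑) = -16/3 + d/9)
(N(93) + x(-129))/(v(-99, -176) + 22443) = ((4356 - 66*93) + (-16/3 + (⅑)*(-129)))/(9 + 22443) = ((4356 - 6138) + (-16/3 - 43/3))/22452 = (-1782 - 59/3)*(1/22452) = -5405/3*1/22452 = -5405/67356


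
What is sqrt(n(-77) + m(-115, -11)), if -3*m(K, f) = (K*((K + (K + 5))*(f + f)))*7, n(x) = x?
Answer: sqrt(1328173) ≈ 1152.5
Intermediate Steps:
m(K, f) = -14*K*f*(5 + 2*K)/3 (m(K, f) = -K*((K + (K + 5))*(f + f))*7/3 = -K*((K + (5 + K))*(2*f))*7/3 = -K*((5 + 2*K)*(2*f))*7/3 = -K*(2*f*(5 + 2*K))*7/3 = -2*K*f*(5 + 2*K)*7/3 = -14*K*f*(5 + 2*K)/3)
sqrt(n(-77) + m(-115, -11)) = sqrt(-77 - 14/3*(-115)*(-11)*(5 + 2*(-115))) = sqrt(-77 - 14/3*(-115)*(-11)*(5 - 230)) = sqrt(-77 - 14/3*(-115)*(-11)*(-225)) = sqrt(-77 + 1328250) = sqrt(1328173)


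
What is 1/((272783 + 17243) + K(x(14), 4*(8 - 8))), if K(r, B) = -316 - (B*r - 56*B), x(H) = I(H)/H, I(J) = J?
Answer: 1/289710 ≈ 3.4517e-6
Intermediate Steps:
x(H) = 1 (x(H) = H/H = 1)
K(r, B) = -316 + 56*B - B*r (K(r, B) = -316 - (-56*B + B*r) = -316 + (56*B - B*r) = -316 + 56*B - B*r)
1/((272783 + 17243) + K(x(14), 4*(8 - 8))) = 1/((272783 + 17243) + (-316 + 56*(4*(8 - 8)) - 1*4*(8 - 8)*1)) = 1/(290026 + (-316 + 56*(4*0) - 1*4*0*1)) = 1/(290026 + (-316 + 56*0 - 1*0*1)) = 1/(290026 + (-316 + 0 + 0)) = 1/(290026 - 316) = 1/289710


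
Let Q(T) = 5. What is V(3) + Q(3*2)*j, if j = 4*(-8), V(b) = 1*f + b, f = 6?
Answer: -151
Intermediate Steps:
V(b) = 6 + b (V(b) = 1*6 + b = 6 + b)
j = -32
V(3) + Q(3*2)*j = (6 + 3) + 5*(-32) = 9 - 160 = -151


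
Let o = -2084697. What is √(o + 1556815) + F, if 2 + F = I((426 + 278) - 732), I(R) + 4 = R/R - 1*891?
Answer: -896 + I*√527882 ≈ -896.0 + 726.55*I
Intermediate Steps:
I(R) = -894 (I(R) = -4 + (R/R - 1*891) = -4 + (1 - 891) = -4 - 890 = -894)
F = -896 (F = -2 - 894 = -896)
√(o + 1556815) + F = √(-2084697 + 1556815) - 896 = √(-527882) - 896 = I*√527882 - 896 = -896 + I*√527882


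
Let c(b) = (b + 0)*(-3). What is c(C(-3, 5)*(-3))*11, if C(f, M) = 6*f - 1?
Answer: -1881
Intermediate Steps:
C(f, M) = -1 + 6*f
c(b) = -3*b (c(b) = b*(-3) = -3*b)
c(C(-3, 5)*(-3))*11 = -3*(-1 + 6*(-3))*(-3)*11 = -3*(-1 - 18)*(-3)*11 = -(-57)*(-3)*11 = -3*57*11 = -171*11 = -1881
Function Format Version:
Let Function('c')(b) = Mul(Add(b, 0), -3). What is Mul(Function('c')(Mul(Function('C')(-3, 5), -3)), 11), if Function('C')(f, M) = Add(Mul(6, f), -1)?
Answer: -1881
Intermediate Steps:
Function('C')(f, M) = Add(-1, Mul(6, f))
Function('c')(b) = Mul(-3, b) (Function('c')(b) = Mul(b, -3) = Mul(-3, b))
Mul(Function('c')(Mul(Function('C')(-3, 5), -3)), 11) = Mul(Mul(-3, Mul(Add(-1, Mul(6, -3)), -3)), 11) = Mul(Mul(-3, Mul(Add(-1, -18), -3)), 11) = Mul(Mul(-3, Mul(-19, -3)), 11) = Mul(Mul(-3, 57), 11) = Mul(-171, 11) = -1881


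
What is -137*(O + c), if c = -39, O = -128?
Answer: 22879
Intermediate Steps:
-137*(O + c) = -137*(-128 - 39) = -137*(-167) = 22879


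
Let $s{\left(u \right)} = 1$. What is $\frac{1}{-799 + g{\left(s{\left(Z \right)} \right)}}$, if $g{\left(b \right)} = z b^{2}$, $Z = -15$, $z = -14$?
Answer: $- \frac{1}{813} \approx -0.00123$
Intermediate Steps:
$g{\left(b \right)} = - 14 b^{2}$
$\frac{1}{-799 + g{\left(s{\left(Z \right)} \right)}} = \frac{1}{-799 - 14 \cdot 1^{2}} = \frac{1}{-799 - 14} = \frac{1}{-813} = - \frac{1}{813}$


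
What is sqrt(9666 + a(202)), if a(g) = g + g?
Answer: sqrt(10070) ≈ 100.35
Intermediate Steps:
a(g) = 2*g
sqrt(9666 + a(202)) = sqrt(9666 + 2*202) = sqrt(9666 + 404) = sqrt(10070)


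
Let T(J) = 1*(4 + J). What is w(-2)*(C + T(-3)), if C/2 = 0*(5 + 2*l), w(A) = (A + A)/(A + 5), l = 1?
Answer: -4/3 ≈ -1.3333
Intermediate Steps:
T(J) = 4 + J
w(A) = 2*A/(5 + A) (w(A) = (2*A)/(5 + A) = 2*A/(5 + A))
C = 0 (C = 2*(0*(5 + 2*1)) = 2*(0*(5 + 2)) = 2*(0*7) = 2*0 = 0)
w(-2)*(C + T(-3)) = (2*(-2)/(5 - 2))*(0 + (4 - 3)) = (2*(-2)/3)*(0 + 1) = (2*(-2)*(⅓))*1 = -4/3*1 = -4/3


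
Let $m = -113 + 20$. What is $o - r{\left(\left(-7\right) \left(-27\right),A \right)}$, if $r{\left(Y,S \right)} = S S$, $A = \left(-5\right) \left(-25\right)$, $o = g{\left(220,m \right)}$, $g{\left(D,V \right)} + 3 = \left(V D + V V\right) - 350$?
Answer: $-27789$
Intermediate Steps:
$m = -93$
$g{\left(D,V \right)} = -353 + V^{2} + D V$ ($g{\left(D,V \right)} = -3 - \left(350 - V D - V V\right) = -3 - \left(350 - V^{2} - D V\right) = -3 + \left(-350 + V^{2} + D V\right) = -353 + V^{2} + D V$)
$o = -12164$ ($o = -353 + \left(-93\right)^{2} + 220 \left(-93\right) = -353 + 8649 - 20460 = -12164$)
$A = 125$
$r{\left(Y,S \right)} = S^{2}$
$o - r{\left(\left(-7\right) \left(-27\right),A \right)} = -12164 - 125^{2} = -12164 - 15625 = -27789$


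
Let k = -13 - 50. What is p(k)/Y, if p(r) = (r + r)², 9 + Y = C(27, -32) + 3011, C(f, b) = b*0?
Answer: 7938/1501 ≈ 5.2885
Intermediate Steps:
C(f, b) = 0
Y = 3002 (Y = -9 + (0 + 3011) = -9 + 3011 = 3002)
k = -63
p(r) = 4*r² (p(r) = (2*r)² = 4*r²)
p(k)/Y = (4*(-63)²)/3002 = (4*3969)*(1/3002) = 15876*(1/3002) = 7938/1501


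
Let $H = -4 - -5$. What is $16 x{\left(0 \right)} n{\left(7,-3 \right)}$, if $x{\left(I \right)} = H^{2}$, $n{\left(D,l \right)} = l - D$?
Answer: $-160$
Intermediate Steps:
$H = 1$ ($H = -4 + 5 = 1$)
$x{\left(I \right)} = 1$ ($x{\left(I \right)} = 1^{2} = 1$)
$16 x{\left(0 \right)} n{\left(7,-3 \right)} = 16 \cdot 1 \left(-3 - 7\right) = 16 \left(-3 - 7\right) = 16 \left(-10\right) = -160$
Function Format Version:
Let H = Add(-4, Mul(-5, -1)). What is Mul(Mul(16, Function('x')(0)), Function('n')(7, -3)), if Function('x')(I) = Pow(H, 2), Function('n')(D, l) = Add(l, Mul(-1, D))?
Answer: -160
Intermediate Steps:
H = 1 (H = Add(-4, 5) = 1)
Function('x')(I) = 1 (Function('x')(I) = Pow(1, 2) = 1)
Mul(Mul(16, Function('x')(0)), Function('n')(7, -3)) = Mul(Mul(16, 1), Add(-3, Mul(-1, 7))) = Mul(16, Add(-3, -7)) = Mul(16, -10) = -160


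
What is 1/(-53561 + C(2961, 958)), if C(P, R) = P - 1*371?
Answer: -1/50971 ≈ -1.9619e-5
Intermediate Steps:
C(P, R) = -371 + P (C(P, R) = P - 371 = -371 + P)
1/(-53561 + C(2961, 958)) = 1/(-53561 + (-371 + 2961)) = 1/(-53561 + 2590) = 1/(-50971) = -1/50971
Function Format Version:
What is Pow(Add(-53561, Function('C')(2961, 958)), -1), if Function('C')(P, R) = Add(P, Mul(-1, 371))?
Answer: Rational(-1, 50971) ≈ -1.9619e-5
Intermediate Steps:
Function('C')(P, R) = Add(-371, P) (Function('C')(P, R) = Add(P, -371) = Add(-371, P))
Pow(Add(-53561, Function('C')(2961, 958)), -1) = Pow(Add(-53561, Add(-371, 2961)), -1) = Pow(Add(-53561, 2590), -1) = Pow(-50971, -1) = Rational(-1, 50971)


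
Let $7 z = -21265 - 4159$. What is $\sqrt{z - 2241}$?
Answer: $i \sqrt{5873} \approx 76.635 i$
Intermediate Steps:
$z = -3632$ ($z = \frac{-21265 - 4159}{7} = \frac{1}{7} \left(-25424\right) = -3632$)
$\sqrt{z - 2241} = \sqrt{-3632 - 2241} = \sqrt{-5873} = i \sqrt{5873}$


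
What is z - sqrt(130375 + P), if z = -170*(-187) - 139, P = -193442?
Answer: 31651 - I*sqrt(63067) ≈ 31651.0 - 251.13*I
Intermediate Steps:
z = 31651 (z = 31790 - 139 = 31651)
z - sqrt(130375 + P) = 31651 - sqrt(130375 - 193442) = 31651 - sqrt(-63067) = 31651 - I*sqrt(63067)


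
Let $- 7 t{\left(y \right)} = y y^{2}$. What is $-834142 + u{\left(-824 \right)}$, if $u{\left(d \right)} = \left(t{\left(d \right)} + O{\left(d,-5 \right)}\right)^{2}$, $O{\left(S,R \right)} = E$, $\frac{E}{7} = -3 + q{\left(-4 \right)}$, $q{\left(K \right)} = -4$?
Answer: $\frac{313013261379853203}{49} \approx 6.388 \cdot 10^{15}$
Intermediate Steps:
$t{\left(y \right)} = - \frac{y^{3}}{7}$ ($t{\left(y \right)} = - \frac{y y^{2}}{7} = - \frac{y^{3}}{7}$)
$E = -49$ ($E = 7 \left(-3 - 4\right) = 7 \left(-7\right) = -49$)
$O{\left(S,R \right)} = -49$
$u{\left(d \right)} = \left(-49 - \frac{d^{3}}{7}\right)^{2}$ ($u{\left(d \right)} = \left(- \frac{d^{3}}{7} - 49\right)^{2} = \left(-49 - \frac{d^{3}}{7}\right)^{2}$)
$-834142 + u{\left(-824 \right)} = -834142 + \frac{\left(343 + \left(-824\right)^{3}\right)^{2}}{49} = -834142 + \frac{\left(343 - 559476224\right)^{2}}{49} = -834142 + \frac{\left(-559475881\right)^{2}}{49} = -834142 + \frac{1}{49} \cdot 313013261420726161 = -834142 + \frac{313013261420726161}{49} = \frac{313013261379853203}{49}$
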